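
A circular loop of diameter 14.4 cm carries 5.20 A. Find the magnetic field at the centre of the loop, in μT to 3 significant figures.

At the centre of a circular loop the Biot–Savart law gives B = μ₀I/(2R) (so R = 0.072 m).
B = (4π×10⁻⁷ × 5.20) / (2 × 0.072) = 4.54×10⁻⁵ T.

B ≈ 45.4 μT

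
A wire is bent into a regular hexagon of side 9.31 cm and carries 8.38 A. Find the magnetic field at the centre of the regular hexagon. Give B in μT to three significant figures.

B ≈ 62.4 μT

Each side is a finite straight segment at perpendicular distance d = a/(2 tan(π/6)) = 0.08063 m from the centre, with end-angles ±π/6.
One side contributes B₁ = (μ₀I/4πd)·2 sin(π/6) = 1.04×10⁻⁵ T.
All 6 sides add in the same direction: B = 6 × 1.04×10⁻⁵ = 6.24×10⁻⁵ T.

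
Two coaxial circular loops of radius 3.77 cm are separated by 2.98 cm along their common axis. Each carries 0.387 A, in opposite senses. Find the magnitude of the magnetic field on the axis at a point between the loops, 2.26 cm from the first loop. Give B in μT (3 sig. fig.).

B ≈ 2.04 μT

Each loop contributes B = μ₀IR²/[2(R²+z²)^(3/2)] on the axis, with z measured from that loop.
Loop 1 (z = 0.0226 m): B₁ = 4.07×10⁻⁶ T. Loop 2 (z = 0.0072 m): B₂ = 6.11×10⁻⁶ T.
The fields oppose: B = |B₁ − B₂| = 2.04×10⁻⁶ T.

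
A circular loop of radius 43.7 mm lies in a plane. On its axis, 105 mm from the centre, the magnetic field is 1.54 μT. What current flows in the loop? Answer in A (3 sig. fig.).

I ≈ 1.89 A

On the axis of a loop, B = μ₀IR²/[2(R²+z²)^(3/2)], so I = 2B(R²+z²)^(3/2)/(μ₀R²).
R² + z² = 0.00191 + 0.01102 = 0.01293 m²; raised to 3/2 gives 1.47×10⁻³ m³.
I = 2 × 1.54×10⁻⁶ × 1.47×10⁻³ / (1.26×10⁻⁶ × 0.00191) = 1.89 A.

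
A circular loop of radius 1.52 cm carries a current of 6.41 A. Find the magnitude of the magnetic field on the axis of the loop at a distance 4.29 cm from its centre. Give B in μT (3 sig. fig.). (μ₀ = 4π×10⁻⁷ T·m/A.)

B ≈ 9.87 μT

On the axis of a circular loop, B = μ₀IR² / [2(R²+z²)^(3/2)].
R² + z² = (0.0152)² + (0.0429)² = 0.002071 m², and (R²+z²)^(3/2) = 9.43×10⁻⁵ m³.
B = (4π×10⁻⁷ × 6.41 × 0.000231) / (2 × 9.43×10⁻⁵) = 9.87×10⁻⁶ T.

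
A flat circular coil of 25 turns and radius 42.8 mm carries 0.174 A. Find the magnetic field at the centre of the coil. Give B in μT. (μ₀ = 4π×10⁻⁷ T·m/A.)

For an N-turn flat coil, B = Nμ₀I/(2R) with R = 0.0428 m.
B = 25 × 2.55×10⁻⁶ T = 6.39×10⁻⁵ T.

B ≈ 63.9 μT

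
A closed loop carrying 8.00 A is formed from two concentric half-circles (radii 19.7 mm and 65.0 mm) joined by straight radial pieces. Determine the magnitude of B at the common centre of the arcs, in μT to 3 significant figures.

The radial connectors point toward the centre, so dl × r̂ = 0 and they contribute nothing.
Each semicircle gives μ₀I/(4R): inner arc 1.28×10⁻⁴ T, outer arc 3.87×10⁻⁵ T.
The two arcs carry current in opposite angular senses, so their fields oppose: B = |1.28×10⁻⁴ − 3.87×10⁻⁵| = 8.89×10⁻⁵ T.

B ≈ 88.9 μT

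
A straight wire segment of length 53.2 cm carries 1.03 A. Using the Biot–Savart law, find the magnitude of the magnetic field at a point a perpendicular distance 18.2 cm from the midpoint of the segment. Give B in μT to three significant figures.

For a finite straight segment, B = (μ₀I/4πd)(sinθ₁ + sinθ₂), where θ₁, θ₂ are the angles from the perpendicular to each end.
The perpendicular from the point meets the wire at its midpoint, so each end is L/2 = 0.266 m away along the wire.
sinθ₁ = 0.266/√(0.266²+0.182²) = 0.8253; sinθ₂ = 0.266/√(0.266²+0.182²) = 0.8253.
B = (4π×10⁻⁷ × 1.03) / (4π × 0.182) × (0.8253 + 0.8253) = 9.34×10⁻⁷ T.

B ≈ 0.934 μT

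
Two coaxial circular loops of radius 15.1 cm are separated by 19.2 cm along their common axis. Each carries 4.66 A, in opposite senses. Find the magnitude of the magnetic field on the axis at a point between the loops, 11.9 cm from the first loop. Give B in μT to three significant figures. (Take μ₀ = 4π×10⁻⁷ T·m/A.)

Each loop contributes B = μ₀IR²/[2(R²+z²)^(3/2)] on the axis, with z measured from that loop.
Loop 1 (z = 0.119 m): B₁ = 9.39×10⁻⁶ T. Loop 2 (z = 0.073 m): B₂ = 1.42×10⁻⁵ T.
The fields oppose: B = |B₁ − B₂| = 4.76×10⁻⁶ T.

B ≈ 4.76 μT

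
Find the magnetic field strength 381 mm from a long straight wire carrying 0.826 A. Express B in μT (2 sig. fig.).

B ≈ 0.43 μT

For an infinitely long straight wire, B = μ₀I/(2πd).
B = (4π×10⁻⁷ × 0.826) / (2π × 0.381) = 4.34×10⁻⁷ T.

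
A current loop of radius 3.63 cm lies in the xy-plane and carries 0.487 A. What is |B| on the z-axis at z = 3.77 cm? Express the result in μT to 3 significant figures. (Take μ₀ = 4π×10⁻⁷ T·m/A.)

B ≈ 2.81 μT

On the axis of a circular loop, B = μ₀IR² / [2(R²+z²)^(3/2)].
R² + z² = (0.0363)² + (0.0377)² = 0.002739 m², and (R²+z²)^(3/2) = 1.43×10⁻⁴ m³.
B = (4π×10⁻⁷ × 0.487 × 0.001318) / (2 × 1.43×10⁻⁴) = 2.81×10⁻⁶ T.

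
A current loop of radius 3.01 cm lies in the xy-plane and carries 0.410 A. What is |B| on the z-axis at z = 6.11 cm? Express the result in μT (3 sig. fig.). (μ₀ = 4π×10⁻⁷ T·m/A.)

B ≈ 0.739 μT

On the axis of a circular loop, B = μ₀IR² / [2(R²+z²)^(3/2)].
R² + z² = (0.0301)² + (0.0611)² = 0.004639 m², and (R²+z²)^(3/2) = 3.16×10⁻⁴ m³.
B = (4π×10⁻⁷ × 0.410 × 0.000906) / (2 × 3.16×10⁻⁴) = 7.39×10⁻⁷ T.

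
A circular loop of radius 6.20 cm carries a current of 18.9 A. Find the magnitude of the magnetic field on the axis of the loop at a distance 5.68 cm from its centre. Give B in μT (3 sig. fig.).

On the axis of a circular loop, B = μ₀IR² / [2(R²+z²)^(3/2)].
R² + z² = (0.062)² + (0.0568)² = 0.00707 m², and (R²+z²)^(3/2) = 5.94×10⁻⁴ m³.
B = (4π×10⁻⁷ × 18.9 × 0.003844) / (2 × 5.94×10⁻⁴) = 7.68×10⁻⁵ T.

B ≈ 76.8 μT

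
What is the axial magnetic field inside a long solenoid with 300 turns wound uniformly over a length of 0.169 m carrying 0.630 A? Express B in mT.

Inside a long solenoid, B = μ₀nI with n = 1775 turns/m.
B = 4π×10⁻⁷ × 1775 × 0.630 = 1.41×10⁻³ T.

B ≈ 1.41 mT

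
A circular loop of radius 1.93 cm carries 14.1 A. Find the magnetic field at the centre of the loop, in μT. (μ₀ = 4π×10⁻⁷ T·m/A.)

B ≈ 459 μT

At the centre of a circular loop the Biot–Savart law gives B = μ₀I/(2R).
B = (4π×10⁻⁷ × 14.1) / (2 × 0.0193) = 4.59×10⁻⁴ T.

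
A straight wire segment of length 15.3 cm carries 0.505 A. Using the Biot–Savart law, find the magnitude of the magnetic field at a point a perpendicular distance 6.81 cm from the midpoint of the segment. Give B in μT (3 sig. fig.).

For a finite straight segment, B = (μ₀I/4πd)(sinθ₁ + sinθ₂), where θ₁, θ₂ are the angles from the perpendicular to each end.
The perpendicular from the point meets the wire at its midpoint, so each end is L/2 = 0.0765 m away along the wire.
sinθ₁ = 0.0765/√(0.0765²+0.0681²) = 0.7469; sinθ₂ = 0.0765/√(0.0765²+0.0681²) = 0.7469.
B = (4π×10⁻⁷ × 0.505) / (4π × 0.0681) × (0.7469 + 0.7469) = 1.11×10⁻⁶ T.

B ≈ 1.11 μT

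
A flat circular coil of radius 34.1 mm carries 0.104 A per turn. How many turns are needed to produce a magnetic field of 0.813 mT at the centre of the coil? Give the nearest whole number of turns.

For an N-turn coil, B = Nμ₀I/(2R). A single turn gives B₁ = 1.92×10⁻⁶ T with R = 0.0341 m.
N = B/B₁ = 8.13×10⁻⁴ / 1.92×10⁻⁶ = 424.26.

N = 424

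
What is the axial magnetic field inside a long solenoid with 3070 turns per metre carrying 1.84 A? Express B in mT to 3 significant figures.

Inside a long solenoid, B = μ₀nI with n = 3070 turns/m.
B = 4π×10⁻⁷ × 3070 × 1.84 = 7.10×10⁻³ T.

B ≈ 7.10 mT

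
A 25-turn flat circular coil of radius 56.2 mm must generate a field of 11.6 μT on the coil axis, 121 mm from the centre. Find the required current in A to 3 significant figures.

For an N-turn coil, B = Nμ₀IR²/[2(R²+z²)^(3/2)] with R = 0.0562 m, z = 0.121 m, so I = 2B(R²+z²)^(3/2)/(Nμ₀R²) = 2 × 1.16×10⁻⁵ × 2.37×10⁻³ / (25 × 4π×10⁻⁷ × 0.003158) = 0.555 A.

I ≈ 0.555 A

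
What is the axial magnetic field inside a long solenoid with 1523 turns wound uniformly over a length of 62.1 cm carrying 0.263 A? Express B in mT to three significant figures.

B ≈ 0.811 mT

Inside a long solenoid, B = μ₀nI with n = 2452 turns/m.
B = 4π×10⁻⁷ × 2452 × 0.263 = 8.11×10⁻⁴ T.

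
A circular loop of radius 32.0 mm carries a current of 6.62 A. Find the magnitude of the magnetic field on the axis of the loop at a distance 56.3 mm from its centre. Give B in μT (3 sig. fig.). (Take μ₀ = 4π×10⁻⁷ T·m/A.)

On the axis of a circular loop, B = μ₀IR² / [2(R²+z²)^(3/2)].
R² + z² = (0.032)² + (0.0563)² = 0.004194 m², and (R²+z²)^(3/2) = 2.72×10⁻⁴ m³.
B = (4π×10⁻⁷ × 6.62 × 0.001024) / (2 × 2.72×10⁻⁴) = 1.57×10⁻⁵ T.

B ≈ 15.7 μT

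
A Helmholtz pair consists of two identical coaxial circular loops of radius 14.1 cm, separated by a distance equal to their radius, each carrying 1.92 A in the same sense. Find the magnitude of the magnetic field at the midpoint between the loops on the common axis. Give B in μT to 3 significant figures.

B ≈ 12.2 μT

Each loop contributes B = μ₀IR²/[2(R²+z²)^(3/2)] on the axis, with z measured from that loop.
Loop 1 (z = 0.0705 m): B₁ = 6.12×10⁻⁶ T. Loop 2 (z = 0.0705 m): B₂ = 6.12×10⁻⁶ T.
The fields add: B = B₁ + B₂ = 1.22×10⁻⁵ T.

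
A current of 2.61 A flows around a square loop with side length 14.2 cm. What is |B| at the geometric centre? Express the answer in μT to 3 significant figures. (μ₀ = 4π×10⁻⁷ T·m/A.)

B ≈ 20.8 μT

Each side is a finite straight segment at perpendicular distance d = a/(2 tan(π/4)) = 0.071 m from the centre, with end-angles ±π/4.
One side contributes B₁ = (μ₀I/4πd)·2 sin(π/4) = 5.20×10⁻⁶ T.
All 4 sides add in the same direction: B = 4 × 5.20×10⁻⁶ = 2.08×10⁻⁵ T.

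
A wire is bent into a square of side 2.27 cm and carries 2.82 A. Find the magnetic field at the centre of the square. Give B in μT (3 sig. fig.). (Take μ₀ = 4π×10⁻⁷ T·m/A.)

B ≈ 141 μT

Each side is a finite straight segment at perpendicular distance d = a/(2 tan(π/4)) = 0.01135 m from the centre, with end-angles ±π/4.
One side contributes B₁ = (μ₀I/4πd)·2 sin(π/4) = 3.51×10⁻⁵ T.
All 4 sides add in the same direction: B = 4 × 3.51×10⁻⁵ = 1.41×10⁻⁴ T.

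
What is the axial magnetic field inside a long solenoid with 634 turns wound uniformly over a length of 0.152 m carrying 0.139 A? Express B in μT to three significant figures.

B ≈ 729 μT

Inside a long solenoid, B = μ₀nI with n = 4171 turns/m.
B = 4π×10⁻⁷ × 4171 × 0.139 = 7.29×10⁻⁴ T.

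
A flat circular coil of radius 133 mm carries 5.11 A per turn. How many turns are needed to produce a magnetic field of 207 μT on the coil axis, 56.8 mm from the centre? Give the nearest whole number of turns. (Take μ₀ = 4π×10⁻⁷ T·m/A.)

N = 11

For an N-turn coil, B = Nμ₀IR²/[2(R²+z²)^(3/2)]. A single turn gives B₁ = 1.88×10⁻⁵ T with R = 0.133 m, z = 0.0568 m.
N = B/B₁ = 2.07×10⁻⁴ / 1.88×10⁻⁵ = 11.02.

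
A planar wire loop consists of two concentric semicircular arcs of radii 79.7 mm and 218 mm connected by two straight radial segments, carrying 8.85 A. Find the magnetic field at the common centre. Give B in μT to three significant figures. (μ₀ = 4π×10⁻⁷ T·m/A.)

B ≈ 22.1 μT

The radial connectors point toward the centre, so dl × r̂ = 0 and they contribute nothing.
Each semicircle gives μ₀I/(4R): inner arc 3.49×10⁻⁵ T, outer arc 1.28×10⁻⁵ T.
The two arcs carry current in opposite angular senses, so their fields oppose: B = |3.49×10⁻⁵ − 1.28×10⁻⁵| = 2.21×10⁻⁵ T.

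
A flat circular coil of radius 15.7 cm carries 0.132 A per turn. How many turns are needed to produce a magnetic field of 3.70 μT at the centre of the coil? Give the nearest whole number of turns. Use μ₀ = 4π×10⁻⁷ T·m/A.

N = 7

For an N-turn coil, B = Nμ₀I/(2R). A single turn gives B₁ = 5.28×10⁻⁷ T with R = 0.157 m.
N = B/B₁ = 3.70×10⁻⁶ / 5.28×10⁻⁷ = 7.00.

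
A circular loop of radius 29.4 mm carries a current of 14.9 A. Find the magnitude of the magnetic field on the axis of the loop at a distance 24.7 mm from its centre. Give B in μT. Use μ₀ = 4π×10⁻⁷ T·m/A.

B ≈ 143 μT

On the axis of a circular loop, B = μ₀IR² / [2(R²+z²)^(3/2)].
R² + z² = (0.0294)² + (0.0247)² = 0.001474 m², and (R²+z²)^(3/2) = 5.66×10⁻⁵ m³.
B = (4π×10⁻⁷ × 14.9 × 0.0008644) / (2 × 5.66×10⁻⁵) = 1.43×10⁻⁴ T.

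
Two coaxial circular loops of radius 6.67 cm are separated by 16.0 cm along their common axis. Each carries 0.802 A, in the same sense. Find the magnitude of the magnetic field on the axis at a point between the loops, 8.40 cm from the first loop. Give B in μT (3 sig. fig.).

B ≈ 3.98 μT

Each loop contributes B = μ₀IR²/[2(R²+z²)^(3/2)] on the axis, with z measured from that loop.
Loop 1 (z = 0.084 m): B₁ = 1.82×10⁻⁶ T. Loop 2 (z = 0.076 m): B₂ = 2.17×10⁻⁶ T.
The fields add: B = B₁ + B₂ = 3.98×10⁻⁶ T.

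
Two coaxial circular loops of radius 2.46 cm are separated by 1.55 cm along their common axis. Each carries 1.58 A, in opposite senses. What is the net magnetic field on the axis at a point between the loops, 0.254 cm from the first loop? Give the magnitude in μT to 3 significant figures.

Each loop contributes B = μ₀IR²/[2(R²+z²)^(3/2)] on the axis, with z measured from that loop.
Loop 1 (z = 0.00254 m): B₁ = 3.97×10⁻⁵ T. Loop 2 (z = 0.01296 m): B₂ = 2.79×10⁻⁵ T.
The fields oppose: B = |B₁ − B₂| = 1.18×10⁻⁵ T.

B ≈ 11.8 μT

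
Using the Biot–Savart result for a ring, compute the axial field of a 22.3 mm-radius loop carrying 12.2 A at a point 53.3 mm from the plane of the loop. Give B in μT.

B ≈ 19.8 μT

On the axis of a circular loop, B = μ₀IR² / [2(R²+z²)^(3/2)].
R² + z² = (0.0223)² + (0.0533)² = 0.003338 m², and (R²+z²)^(3/2) = 1.93×10⁻⁴ m³.
B = (4π×10⁻⁷ × 12.2 × 0.0004973) / (2 × 1.93×10⁻⁴) = 1.98×10⁻⁵ T.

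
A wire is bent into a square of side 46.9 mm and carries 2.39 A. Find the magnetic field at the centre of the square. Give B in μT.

B ≈ 57.7 μT

Each side is a finite straight segment at perpendicular distance d = a/(2 tan(π/4)) = 0.02345 m from the centre, with end-angles ±π/4.
One side contributes B₁ = (μ₀I/4πd)·2 sin(π/4) = 1.44×10⁻⁵ T.
All 4 sides add in the same direction: B = 4 × 1.44×10⁻⁵ = 5.77×10⁻⁵ T.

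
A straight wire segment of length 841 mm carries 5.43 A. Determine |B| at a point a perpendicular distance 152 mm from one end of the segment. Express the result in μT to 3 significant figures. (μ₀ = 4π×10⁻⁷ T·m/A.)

B ≈ 3.52 μT

For a finite straight segment, B = (μ₀I/4πd)(sinθ₁ + sinθ₂), where θ₁, θ₂ are the angles from the perpendicular to each end.
The perpendicular foot is at one end, so the two end-offsets along the wire are 0 and L = 0.841 m.
sinθ₁ = 0/√(0²+0.152²) = 0.0000; sinθ₂ = 0.841/√(0.841²+0.152²) = 0.9841.
B = (4π×10⁻⁷ × 5.43) / (4π × 0.152) × (0.0000 + 0.9841) = 3.52×10⁻⁶ T.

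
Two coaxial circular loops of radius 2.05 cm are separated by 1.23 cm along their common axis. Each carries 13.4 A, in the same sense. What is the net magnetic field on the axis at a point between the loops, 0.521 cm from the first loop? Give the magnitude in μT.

B ≈ 721 μT

Each loop contributes B = μ₀IR²/[2(R²+z²)^(3/2)] on the axis, with z measured from that loop.
Loop 1 (z = 0.00521 m): B₁ = 3.74×10⁻⁴ T. Loop 2 (z = 0.00709 m): B₂ = 3.47×10⁻⁴ T.
The fields add: B = B₁ + B₂ = 7.21×10⁻⁴ T.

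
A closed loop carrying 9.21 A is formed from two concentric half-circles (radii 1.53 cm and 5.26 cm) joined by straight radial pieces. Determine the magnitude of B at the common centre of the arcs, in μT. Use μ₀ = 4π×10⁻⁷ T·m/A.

The radial connectors point toward the centre, so dl × r̂ = 0 and they contribute nothing.
Each semicircle gives μ₀I/(4R): inner arc 1.89×10⁻⁴ T, outer arc 5.50×10⁻⁵ T.
The two arcs carry current in opposite angular senses, so their fields oppose: B = |1.89×10⁻⁴ − 5.50×10⁻⁵| = 1.34×10⁻⁴ T.

B ≈ 134 μT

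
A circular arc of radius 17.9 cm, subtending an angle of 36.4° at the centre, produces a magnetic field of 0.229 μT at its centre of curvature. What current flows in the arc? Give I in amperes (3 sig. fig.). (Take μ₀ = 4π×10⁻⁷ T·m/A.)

I ≈ 0.645 A

For a circular arc, B = μ₀Iφ/(4πR) with φ in radians; here φ = 0.6353 rad.
So I = 4πRB/(μ₀φ) = 4π × 0.179 × 2.29×10⁻⁷ / (4π×10⁻⁷ × 0.6353) = 0.645 A.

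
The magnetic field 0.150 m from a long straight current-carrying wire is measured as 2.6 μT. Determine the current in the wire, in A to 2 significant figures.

I ≈ 2.0 A

For a long straight wire B = μ₀I/(2πd), so I = 2πdB/μ₀.
I = 2π × 0.15 × 2.60×10⁻⁶ / (4π×10⁻⁷) = 1.95 A.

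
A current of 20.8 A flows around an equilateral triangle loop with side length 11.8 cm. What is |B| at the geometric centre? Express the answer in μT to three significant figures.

B ≈ 317 μT

Each side is a finite straight segment at perpendicular distance d = a/(2 tan(π/3)) = 0.03406 m from the centre, with end-angles ±π/3.
One side contributes B₁ = (μ₀I/4πd)·2 sin(π/3) = 1.06×10⁻⁴ T.
All 3 sides add in the same direction: B = 3 × 1.06×10⁻⁴ = 3.17×10⁻⁴ T.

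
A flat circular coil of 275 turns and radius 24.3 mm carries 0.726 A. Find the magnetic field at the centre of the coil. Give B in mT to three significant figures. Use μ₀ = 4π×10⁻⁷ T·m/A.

For an N-turn flat coil, B = Nμ₀I/(2R) with R = 0.0243 m.
B = 275 × 1.88×10⁻⁵ T = 5.16×10⁻³ T.

B ≈ 5.16 mT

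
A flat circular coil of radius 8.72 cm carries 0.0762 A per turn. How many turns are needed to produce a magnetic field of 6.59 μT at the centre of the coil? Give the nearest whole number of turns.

For an N-turn coil, B = Nμ₀I/(2R). A single turn gives B₁ = 5.49×10⁻⁷ T with R = 0.0872 m.
N = B/B₁ = 6.59×10⁻⁶ / 5.49×10⁻⁷ = 12.00.

N = 12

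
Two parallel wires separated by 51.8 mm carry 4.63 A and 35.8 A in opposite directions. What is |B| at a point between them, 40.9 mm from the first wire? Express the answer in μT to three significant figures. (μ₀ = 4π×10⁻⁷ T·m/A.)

Each long wire gives B = μ₀I/(2πd). Distances are d₁ = 0.0409 m and d₂ = 0.0109 m.
B₁ = 2.26×10⁻⁵ T, B₂ = 6.57×10⁻⁴ T.
Between antiparallel currents both contributions point the same way, so they add. B = B₁ + B₂ = 2.26×10⁻⁵ + 6.57×10⁻⁴ = 6.80×10⁻⁴ T.

B ≈ 680 μT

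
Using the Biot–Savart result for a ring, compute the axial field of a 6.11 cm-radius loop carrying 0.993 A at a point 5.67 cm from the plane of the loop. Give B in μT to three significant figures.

On the axis of a circular loop, B = μ₀IR² / [2(R²+z²)^(3/2)].
R² + z² = (0.0611)² + (0.0567)² = 0.006948 m², and (R²+z²)^(3/2) = 5.79×10⁻⁴ m³.
B = (4π×10⁻⁷ × 0.993 × 0.003733) / (2 × 5.79×10⁻⁴) = 4.02×10⁻⁶ T.

B ≈ 4.02 μT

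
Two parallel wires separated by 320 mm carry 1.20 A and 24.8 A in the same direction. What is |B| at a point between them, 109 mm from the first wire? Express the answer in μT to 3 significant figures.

Each long wire gives B = μ₀I/(2πd). Distances are d₁ = 0.109 m and d₂ = 0.211 m.
B₁ = 2.20×10⁻⁶ T, B₂ = 2.35×10⁻⁵ T.
Between parallel currents the two contributions point in opposite directions, so they subtract. B = |B₁ − B₂| = |2.20×10⁻⁶ − 2.35×10⁻⁵| = 2.13×10⁻⁵ T.

B ≈ 21.3 μT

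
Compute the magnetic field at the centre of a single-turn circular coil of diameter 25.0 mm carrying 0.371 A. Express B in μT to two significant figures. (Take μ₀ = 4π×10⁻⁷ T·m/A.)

B ≈ 19 μT

At the centre of a circular loop the Biot–Savart law gives B = μ₀I/(2R) (so R = 0.0125 m).
B = (4π×10⁻⁷ × 0.371) / (2 × 0.0125) = 1.86×10⁻⁵ T.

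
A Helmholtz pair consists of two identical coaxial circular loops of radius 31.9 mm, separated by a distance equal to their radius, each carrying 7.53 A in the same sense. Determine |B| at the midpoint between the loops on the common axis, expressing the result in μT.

Each loop contributes B = μ₀IR²/[2(R²+z²)^(3/2)] on the axis, with z measured from that loop.
Loop 1 (z = 0.01595 m): B₁ = 1.06×10⁻⁴ T. Loop 2 (z = 0.01595 m): B₂ = 1.06×10⁻⁴ T.
The fields add: B = B₁ + B₂ = 2.12×10⁻⁴ T.

B ≈ 212 μT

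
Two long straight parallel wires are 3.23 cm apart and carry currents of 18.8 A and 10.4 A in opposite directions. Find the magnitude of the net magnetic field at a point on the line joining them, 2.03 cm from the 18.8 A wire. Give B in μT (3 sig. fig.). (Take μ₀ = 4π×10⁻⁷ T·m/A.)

Each long wire gives B = μ₀I/(2πd). Distances are d₁ = 0.0203 m and d₂ = 0.012 m.
B₁ = 1.85×10⁻⁴ T, B₂ = 1.73×10⁻⁴ T.
Between antiparallel currents both contributions point the same way, so they add. B = B₁ + B₂ = 1.85×10⁻⁴ + 1.73×10⁻⁴ = 3.59×10⁻⁴ T.

B ≈ 359 μT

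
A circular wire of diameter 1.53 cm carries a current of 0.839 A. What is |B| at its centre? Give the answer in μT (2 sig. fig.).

B ≈ 69 μT

At the centre of a circular loop the Biot–Savart law gives B = μ₀I/(2R) (so R = 0.00765 m).
B = (4π×10⁻⁷ × 0.839) / (2 × 0.00765) = 6.89×10⁻⁵ T.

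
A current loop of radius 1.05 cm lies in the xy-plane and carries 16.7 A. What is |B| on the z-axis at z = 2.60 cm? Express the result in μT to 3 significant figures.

B ≈ 52.5 μT

On the axis of a circular loop, B = μ₀IR² / [2(R²+z²)^(3/2)].
R² + z² = (0.0105)² + (0.026)² = 0.0007863 m², and (R²+z²)^(3/2) = 2.20×10⁻⁵ m³.
B = (4π×10⁻⁷ × 16.7 × 0.0001103) / (2 × 2.20×10⁻⁵) = 5.25×10⁻⁵ T.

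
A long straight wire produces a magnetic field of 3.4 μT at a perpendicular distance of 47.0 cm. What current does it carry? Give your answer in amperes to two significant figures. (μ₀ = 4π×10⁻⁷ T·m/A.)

For a long straight wire B = μ₀I/(2πd), so I = 2πdB/μ₀.
I = 2π × 0.47 × 3.40×10⁻⁶ / (4π×10⁻⁷) = 7.99 A.

I ≈ 8.0 A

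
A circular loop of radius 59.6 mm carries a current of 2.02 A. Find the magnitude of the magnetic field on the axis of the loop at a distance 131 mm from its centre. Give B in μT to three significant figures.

On the axis of a circular loop, B = μ₀IR² / [2(R²+z²)^(3/2)].
R² + z² = (0.0596)² + (0.131)² = 0.02071 m², and (R²+z²)^(3/2) = 2.98×10⁻³ m³.
B = (4π×10⁻⁷ × 2.02 × 0.003552) / (2 × 2.98×10⁻³) = 1.51×10⁻⁶ T.

B ≈ 1.51 μT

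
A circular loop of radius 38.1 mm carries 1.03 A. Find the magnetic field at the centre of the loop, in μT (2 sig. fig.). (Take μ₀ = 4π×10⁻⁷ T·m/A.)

At the centre of a circular loop the Biot–Savart law gives B = μ₀I/(2R).
B = (4π×10⁻⁷ × 1.03) / (2 × 0.0381) = 1.70×10⁻⁵ T.

B ≈ 17 μT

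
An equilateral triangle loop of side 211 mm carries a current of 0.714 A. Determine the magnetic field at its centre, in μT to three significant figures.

B ≈ 6.09 μT

Each side is a finite straight segment at perpendicular distance d = a/(2 tan(π/3)) = 0.06091 m from the centre, with end-angles ±π/3.
One side contributes B₁ = (μ₀I/4πd)·2 sin(π/3) = 2.03×10⁻⁶ T.
All 3 sides add in the same direction: B = 3 × 2.03×10⁻⁶ = 6.09×10⁻⁶ T.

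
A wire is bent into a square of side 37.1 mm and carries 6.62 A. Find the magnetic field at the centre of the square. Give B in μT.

B ≈ 202 μT

Each side is a finite straight segment at perpendicular distance d = a/(2 tan(π/4)) = 0.01855 m from the centre, with end-angles ±π/4.
One side contributes B₁ = (μ₀I/4πd)·2 sin(π/4) = 5.05×10⁻⁵ T.
All 4 sides add in the same direction: B = 4 × 5.05×10⁻⁵ = 2.02×10⁻⁴ T.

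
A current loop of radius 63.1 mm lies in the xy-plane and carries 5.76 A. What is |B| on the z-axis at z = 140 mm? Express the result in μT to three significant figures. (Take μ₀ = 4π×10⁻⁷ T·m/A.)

B ≈ 3.98 μT

On the axis of a circular loop, B = μ₀IR² / [2(R²+z²)^(3/2)].
R² + z² = (0.0631)² + (0.14)² = 0.02358 m², and (R²+z²)^(3/2) = 3.62×10⁻³ m³.
B = (4π×10⁻⁷ × 5.76 × 0.003982) / (2 × 3.62×10⁻³) = 3.98×10⁻⁶ T.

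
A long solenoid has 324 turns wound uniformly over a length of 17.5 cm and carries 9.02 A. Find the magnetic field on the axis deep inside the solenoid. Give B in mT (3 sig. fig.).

Inside a long solenoid, B = μ₀nI with n = 1851 turns/m.
B = 4π×10⁻⁷ × 1851 × 9.02 = 2.10×10⁻² T.

B ≈ 21.0 mT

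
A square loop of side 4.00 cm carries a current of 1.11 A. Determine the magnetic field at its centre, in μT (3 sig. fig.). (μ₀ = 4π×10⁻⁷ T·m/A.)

Each side is a finite straight segment at perpendicular distance d = a/(2 tan(π/4)) = 0.02 m from the centre, with end-angles ±π/4.
One side contributes B₁ = (μ₀I/4πd)·2 sin(π/4) = 7.85×10⁻⁶ T.
All 4 sides add in the same direction: B = 4 × 7.85×10⁻⁶ = 3.14×10⁻⁵ T.

B ≈ 31.4 μT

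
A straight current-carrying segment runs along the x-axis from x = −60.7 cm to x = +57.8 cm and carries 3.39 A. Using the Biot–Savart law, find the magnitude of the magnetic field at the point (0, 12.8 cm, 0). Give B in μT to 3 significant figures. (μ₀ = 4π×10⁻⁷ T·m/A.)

B ≈ 5.18 μT

For a finite straight segment, B = (μ₀I/4πd)(sinθ₁ + sinθ₂), where θ₁, θ₂ are the angles from the perpendicular to each end.
The perpendicular distance is d = 0.128 m; the end-offsets along the wire are a = 0.607 m and b = 0.578 m.
sinθ₁ = 0.607/√(0.607²+0.128²) = 0.9785; sinθ₂ = 0.578/√(0.578²+0.128²) = 0.9763.
B = (4π×10⁻⁷ × 3.39) / (4π × 0.128) × (0.9785 + 0.9763) = 5.18×10⁻⁶ T.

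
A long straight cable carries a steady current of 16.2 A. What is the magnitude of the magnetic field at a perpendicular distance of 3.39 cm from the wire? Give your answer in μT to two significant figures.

For an infinitely long straight wire, B = μ₀I/(2πd).
B = (4π×10⁻⁷ × 16.2) / (2π × 0.0339) = 9.56×10⁻⁵ T.

B ≈ 96 μT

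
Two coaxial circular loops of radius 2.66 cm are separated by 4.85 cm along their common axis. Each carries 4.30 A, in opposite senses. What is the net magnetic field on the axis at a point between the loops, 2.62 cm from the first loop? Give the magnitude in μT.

B ≈ 8.98 μT

Each loop contributes B = μ₀IR²/[2(R²+z²)^(3/2)] on the axis, with z measured from that loop.
Loop 1 (z = 0.0262 m): B₁ = 3.67×10⁻⁵ T. Loop 2 (z = 0.0223 m): B₂ = 4.57×10⁻⁵ T.
The fields oppose: B = |B₁ − B₂| = 8.98×10⁻⁶ T.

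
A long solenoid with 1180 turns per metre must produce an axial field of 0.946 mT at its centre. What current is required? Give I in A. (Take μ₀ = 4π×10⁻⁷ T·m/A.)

I ≈ 0.638 A

Inside a long solenoid B = μ₀nI with n = 1180 m⁻¹, so I = B/(μ₀n).
I = 9.46×10⁻⁴ / (4π×10⁻⁷ × 1180) = 0.638 A.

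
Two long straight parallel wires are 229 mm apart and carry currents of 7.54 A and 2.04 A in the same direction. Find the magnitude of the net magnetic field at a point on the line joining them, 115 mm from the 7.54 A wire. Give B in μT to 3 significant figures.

B ≈ 9.53 μT

Each long wire gives B = μ₀I/(2πd). Distances are d₁ = 0.115 m and d₂ = 0.114 m.
B₁ = 1.31×10⁻⁵ T, B₂ = 3.58×10⁻⁶ T.
Between parallel currents the two contributions point in opposite directions, so they subtract. B = |B₁ − B₂| = |1.31×10⁻⁵ − 3.58×10⁻⁶| = 9.53×10⁻⁶ T.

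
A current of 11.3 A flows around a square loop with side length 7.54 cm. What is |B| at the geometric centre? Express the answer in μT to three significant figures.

Each side is a finite straight segment at perpendicular distance d = a/(2 tan(π/4)) = 0.0377 m from the centre, with end-angles ±π/4.
One side contributes B₁ = (μ₀I/4πd)·2 sin(π/4) = 4.24×10⁻⁵ T.
All 4 sides add in the same direction: B = 4 × 4.24×10⁻⁵ = 1.70×10⁻⁴ T.

B ≈ 170 μT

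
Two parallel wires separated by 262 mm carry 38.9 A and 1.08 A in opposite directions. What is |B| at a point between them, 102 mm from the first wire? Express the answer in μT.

B ≈ 77.6 μT

Each long wire gives B = μ₀I/(2πd). Distances are d₁ = 0.102 m and d₂ = 0.16 m.
B₁ = 7.63×10⁻⁵ T, B₂ = 1.35×10⁻⁶ T.
Between antiparallel currents both contributions point the same way, so they add. B = B₁ + B₂ = 7.63×10⁻⁵ + 1.35×10⁻⁶ = 7.76×10⁻⁵ T.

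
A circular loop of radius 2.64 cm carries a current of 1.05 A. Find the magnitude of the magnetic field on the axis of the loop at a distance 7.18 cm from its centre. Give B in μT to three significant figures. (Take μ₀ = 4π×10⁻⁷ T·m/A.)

On the axis of a circular loop, B = μ₀IR² / [2(R²+z²)^(3/2)].
R² + z² = (0.0264)² + (0.0718)² = 0.005852 m², and (R²+z²)^(3/2) = 4.48×10⁻⁴ m³.
B = (4π×10⁻⁷ × 1.05 × 0.000697) / (2 × 4.48×10⁻⁴) = 1.03×10⁻⁶ T.

B ≈ 1.03 μT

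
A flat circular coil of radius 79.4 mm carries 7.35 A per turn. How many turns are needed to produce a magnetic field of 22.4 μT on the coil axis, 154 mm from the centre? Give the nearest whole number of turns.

For an N-turn coil, B = Nμ₀IR²/[2(R²+z²)^(3/2)]. A single turn gives B₁ = 5.60×10⁻⁶ T with R = 0.0794 m, z = 0.154 m.
N = B/B₁ = 2.24×10⁻⁵ / 5.60×10⁻⁶ = 4.00.

N = 4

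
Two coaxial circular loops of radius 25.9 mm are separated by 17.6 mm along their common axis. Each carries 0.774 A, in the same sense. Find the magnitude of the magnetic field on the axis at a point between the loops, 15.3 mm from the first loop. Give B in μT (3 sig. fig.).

Each loop contributes B = μ₀IR²/[2(R²+z²)^(3/2)] on the axis, with z measured from that loop.
Loop 1 (z = 0.0153 m): B₁ = 1.20×10⁻⁵ T. Loop 2 (z = 0.0023 m): B₂ = 1.86×10⁻⁵ T.
The fields add: B = B₁ + B₂ = 3.05×10⁻⁵ T.

B ≈ 30.5 μT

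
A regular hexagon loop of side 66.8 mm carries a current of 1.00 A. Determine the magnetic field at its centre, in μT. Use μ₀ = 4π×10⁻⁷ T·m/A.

Each side is a finite straight segment at perpendicular distance d = a/(2 tan(π/6)) = 0.05785 m from the centre, with end-angles ±π/6.
One side contributes B₁ = (μ₀I/4πd)·2 sin(π/6) = 1.73×10⁻⁶ T.
All 6 sides add in the same direction: B = 6 × 1.73×10⁻⁶ = 1.04×10⁻⁵ T.

B ≈ 10.4 μT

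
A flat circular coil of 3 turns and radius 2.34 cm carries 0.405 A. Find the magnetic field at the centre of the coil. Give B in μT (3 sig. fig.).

B ≈ 32.6 μT

For an N-turn flat coil, B = Nμ₀I/(2R) with R = 0.0234 m.
B = 3 × 1.09×10⁻⁵ T = 3.26×10⁻⁵ T.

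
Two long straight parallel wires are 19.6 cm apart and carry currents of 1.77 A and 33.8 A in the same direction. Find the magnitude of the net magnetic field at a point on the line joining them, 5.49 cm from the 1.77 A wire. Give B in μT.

B ≈ 41.5 μT

Each long wire gives B = μ₀I/(2πd). Distances are d₁ = 0.0549 m and d₂ = 0.1411 m.
B₁ = 6.45×10⁻⁶ T, B₂ = 4.79×10⁻⁵ T.
Between parallel currents the two contributions point in opposite directions, so they subtract. B = |B₁ − B₂| = |6.45×10⁻⁶ − 4.79×10⁻⁵| = 4.15×10⁻⁵ T.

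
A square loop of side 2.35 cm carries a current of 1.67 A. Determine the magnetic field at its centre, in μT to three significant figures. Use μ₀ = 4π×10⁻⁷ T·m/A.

B ≈ 80.4 μT

Each side is a finite straight segment at perpendicular distance d = a/(2 tan(π/4)) = 0.01175 m from the centre, with end-angles ±π/4.
One side contributes B₁ = (μ₀I/4πd)·2 sin(π/4) = 2.01×10⁻⁵ T.
All 4 sides add in the same direction: B = 4 × 2.01×10⁻⁵ = 8.04×10⁻⁵ T.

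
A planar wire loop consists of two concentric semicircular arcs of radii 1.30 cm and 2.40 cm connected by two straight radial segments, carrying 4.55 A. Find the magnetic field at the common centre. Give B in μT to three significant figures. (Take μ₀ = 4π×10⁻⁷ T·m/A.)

B ≈ 50.4 μT

The radial connectors point toward the centre, so dl × r̂ = 0 and they contribute nothing.
Each semicircle gives μ₀I/(4R): inner arc 1.10×10⁻⁴ T, outer arc 5.96×10⁻⁵ T.
The two arcs carry current in opposite angular senses, so their fields oppose: B = |1.10×10⁻⁴ − 5.96×10⁻⁵| = 5.04×10⁻⁵ T.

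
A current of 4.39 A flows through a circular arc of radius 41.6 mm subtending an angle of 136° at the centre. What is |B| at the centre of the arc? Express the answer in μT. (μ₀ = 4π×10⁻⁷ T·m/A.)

B ≈ 25.0 μT

The Biot–Savart field of a circular arc at its centre is B = μ₀Iφ/(4πR), with φ = 2.374 rad.
B = (4π×10⁻⁷ × 4.39 × 2.374) / (4π × 0.0416) = 2.50×10⁻⁵ T.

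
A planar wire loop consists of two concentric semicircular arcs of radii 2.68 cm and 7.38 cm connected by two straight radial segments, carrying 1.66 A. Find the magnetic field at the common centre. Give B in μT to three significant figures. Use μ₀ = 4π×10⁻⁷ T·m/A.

The radial connectors point toward the centre, so dl × r̂ = 0 and they contribute nothing.
Each semicircle gives μ₀I/(4R): inner arc 1.95×10⁻⁵ T, outer arc 7.07×10⁻⁶ T.
The two arcs carry current in opposite angular senses, so their fields oppose: B = |1.95×10⁻⁵ − 7.07×10⁻⁶| = 1.24×10⁻⁵ T.

B ≈ 12.4 μT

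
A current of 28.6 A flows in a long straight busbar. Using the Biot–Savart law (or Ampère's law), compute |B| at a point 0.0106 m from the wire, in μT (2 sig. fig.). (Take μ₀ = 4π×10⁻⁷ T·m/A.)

For an infinitely long straight wire, B = μ₀I/(2πd).
B = (4π×10⁻⁷ × 28.6) / (2π × 0.0106) = 5.40×10⁻⁴ T.

B ≈ 540 μT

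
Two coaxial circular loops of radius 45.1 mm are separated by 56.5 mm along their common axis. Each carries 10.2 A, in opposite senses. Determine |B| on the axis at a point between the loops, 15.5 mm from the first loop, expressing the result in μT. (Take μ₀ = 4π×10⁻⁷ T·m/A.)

B ≈ 62.6 μT

Each loop contributes B = μ₀IR²/[2(R²+z²)^(3/2)] on the axis, with z measured from that loop.
Loop 1 (z = 0.0155 m): B₁ = 1.20×10⁻⁴ T. Loop 2 (z = 0.041 m): B₂ = 5.76×10⁻⁵ T.
The fields oppose: B = |B₁ − B₂| = 6.26×10⁻⁵ T.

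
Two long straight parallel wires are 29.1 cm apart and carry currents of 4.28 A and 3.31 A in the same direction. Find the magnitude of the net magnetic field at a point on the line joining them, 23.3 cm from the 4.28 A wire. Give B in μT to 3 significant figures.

B ≈ 7.74 μT

Each long wire gives B = μ₀I/(2πd). Distances are d₁ = 0.233 m and d₂ = 0.058 m.
B₁ = 3.67×10⁻⁶ T, B₂ = 1.14×10⁻⁵ T.
Between parallel currents the two contributions point in opposite directions, so they subtract. B = |B₁ − B₂| = |3.67×10⁻⁶ − 1.14×10⁻⁵| = 7.74×10⁻⁶ T.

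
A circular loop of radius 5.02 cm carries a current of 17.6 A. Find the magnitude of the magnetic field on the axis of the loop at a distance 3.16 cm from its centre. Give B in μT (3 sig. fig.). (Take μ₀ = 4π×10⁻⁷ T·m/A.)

B ≈ 134 μT

On the axis of a circular loop, B = μ₀IR² / [2(R²+z²)^(3/2)].
R² + z² = (0.0502)² + (0.0316)² = 0.003519 m², and (R²+z²)^(3/2) = 2.09×10⁻⁴ m³.
B = (4π×10⁻⁷ × 17.6 × 0.00252) / (2 × 2.09×10⁻⁴) = 1.34×10⁻⁴ T.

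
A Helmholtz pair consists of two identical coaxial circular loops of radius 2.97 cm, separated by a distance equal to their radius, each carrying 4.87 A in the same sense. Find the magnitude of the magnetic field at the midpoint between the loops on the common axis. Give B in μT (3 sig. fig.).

B ≈ 147 μT

Each loop contributes B = μ₀IR²/[2(R²+z²)^(3/2)] on the axis, with z measured from that loop.
Loop 1 (z = 0.01485 m): B₁ = 7.37×10⁻⁵ T. Loop 2 (z = 0.01485 m): B₂ = 7.37×10⁻⁵ T.
The fields add: B = B₁ + B₂ = 1.47×10⁻⁴ T.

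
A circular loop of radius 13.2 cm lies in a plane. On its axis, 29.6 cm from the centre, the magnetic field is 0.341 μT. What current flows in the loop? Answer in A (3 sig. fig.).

On the axis of a loop, B = μ₀IR²/[2(R²+z²)^(3/2)], so I = 2B(R²+z²)^(3/2)/(μ₀R²).
R² + z² = 0.01742 + 0.08762 = 0.105 m²; raised to 3/2 gives 3.40×10⁻² m³.
I = 2 × 3.41×10⁻⁷ × 3.40×10⁻² / (1.26×10⁻⁶ × 0.01742) = 1.06 A.

I ≈ 1.06 A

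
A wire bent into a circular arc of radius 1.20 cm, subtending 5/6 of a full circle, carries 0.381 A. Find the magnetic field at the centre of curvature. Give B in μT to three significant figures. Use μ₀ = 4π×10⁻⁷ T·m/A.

The Biot–Savart field of a circular arc at its centre is B = μ₀Iφ/(4πR), with φ = 5.236 rad.
B = (4π×10⁻⁷ × 0.381 × 5.236) / (4π × 0.012) = 1.66×10⁻⁵ T.

B ≈ 16.6 μT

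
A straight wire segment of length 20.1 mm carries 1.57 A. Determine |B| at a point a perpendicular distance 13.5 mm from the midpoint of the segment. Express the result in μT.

For a finite straight segment, B = (μ₀I/4πd)(sinθ₁ + sinθ₂), where θ₁, θ₂ are the angles from the perpendicular to each end.
The perpendicular from the point meets the wire at its midpoint, so each end is L/2 = 0.01005 m away along the wire.
sinθ₁ = 0.01005/√(0.01005²+0.0135²) = 0.5971; sinθ₂ = 0.01005/√(0.01005²+0.0135²) = 0.5971.
B = (4π×10⁻⁷ × 1.57) / (4π × 0.0135) × (0.5971 + 0.5971) = 1.39×10⁻⁵ T.

B ≈ 13.9 μT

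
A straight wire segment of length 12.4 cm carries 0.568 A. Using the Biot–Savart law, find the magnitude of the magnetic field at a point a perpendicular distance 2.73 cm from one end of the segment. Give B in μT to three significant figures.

B ≈ 2.03 μT

For a finite straight segment, B = (μ₀I/4πd)(sinθ₁ + sinθ₂), where θ₁, θ₂ are the angles from the perpendicular to each end.
The perpendicular foot is at one end, so the two end-offsets along the wire are 0 and L = 0.124 m.
sinθ₁ = 0/√(0²+0.0273²) = 0.0000; sinθ₂ = 0.124/√(0.124²+0.0273²) = 0.9766.
B = (4π×10⁻⁷ × 0.568) / (4π × 0.0273) × (0.0000 + 0.9766) = 2.03×10⁻⁶ T.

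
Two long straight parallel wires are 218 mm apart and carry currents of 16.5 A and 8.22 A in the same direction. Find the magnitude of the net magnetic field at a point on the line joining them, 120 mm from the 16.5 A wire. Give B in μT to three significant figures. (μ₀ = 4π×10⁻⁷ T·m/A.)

B ≈ 10.7 μT

Each long wire gives B = μ₀I/(2πd). Distances are d₁ = 0.12 m and d₂ = 0.098 m.
B₁ = 2.75×10⁻⁵ T, B₂ = 1.68×10⁻⁵ T.
Between parallel currents the two contributions point in opposite directions, so they subtract. B = |B₁ − B₂| = |2.75×10⁻⁵ − 1.68×10⁻⁵| = 1.07×10⁻⁵ T.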